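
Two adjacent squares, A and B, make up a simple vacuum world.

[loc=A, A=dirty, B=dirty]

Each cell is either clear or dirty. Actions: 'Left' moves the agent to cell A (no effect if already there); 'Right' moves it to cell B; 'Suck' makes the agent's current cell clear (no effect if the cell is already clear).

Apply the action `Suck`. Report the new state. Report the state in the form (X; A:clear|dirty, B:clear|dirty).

start: (A; A:dirty, B:dirty)
Suck (#1): (A; A:clear, B:dirty)

(A; A:clear, B:dirty)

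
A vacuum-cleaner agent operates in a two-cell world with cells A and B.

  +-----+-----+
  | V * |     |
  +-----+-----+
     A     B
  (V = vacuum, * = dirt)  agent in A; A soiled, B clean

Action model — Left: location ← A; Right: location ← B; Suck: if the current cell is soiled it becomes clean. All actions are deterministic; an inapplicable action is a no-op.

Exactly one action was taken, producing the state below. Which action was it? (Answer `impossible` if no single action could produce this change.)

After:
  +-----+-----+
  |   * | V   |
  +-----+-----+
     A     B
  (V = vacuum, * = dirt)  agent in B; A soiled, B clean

try  Left: loc=A A=soiled B=clean
try Right: loc=B A=soiled B=clean  ← match
try  Suck: loc=A A=clean B=clean

Right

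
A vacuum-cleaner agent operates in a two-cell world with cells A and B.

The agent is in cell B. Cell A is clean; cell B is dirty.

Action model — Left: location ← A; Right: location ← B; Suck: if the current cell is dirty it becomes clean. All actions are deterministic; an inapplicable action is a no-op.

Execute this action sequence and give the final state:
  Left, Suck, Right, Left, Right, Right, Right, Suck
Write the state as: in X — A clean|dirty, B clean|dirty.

in B — A clean, B clean

1) do Left; now in A — A clean, B dirty
2) do Suck; now in A — A clean, B dirty
3) do Right; now in B — A clean, B dirty
4) do Left; now in A — A clean, B dirty
5) do Right; now in B — A clean, B dirty
6) do Right; now in B — A clean, B dirty
7) do Right; now in B — A clean, B dirty
8) do Suck; now in B — A clean, B clean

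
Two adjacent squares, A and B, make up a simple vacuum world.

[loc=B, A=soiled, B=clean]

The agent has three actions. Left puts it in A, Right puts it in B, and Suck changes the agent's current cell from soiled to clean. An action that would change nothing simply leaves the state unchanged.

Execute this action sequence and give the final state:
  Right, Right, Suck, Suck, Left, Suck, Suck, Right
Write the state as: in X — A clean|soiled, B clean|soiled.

step 1/8 (Right): in B — A soiled, B clean
step 2/8 (Right): in B — A soiled, B clean
step 3/8 (Suck): in B — A soiled, B clean
step 4/8 (Suck): in B — A soiled, B clean
step 5/8 (Left): in A — A soiled, B clean
step 6/8 (Suck): in A — A clean, B clean
step 7/8 (Suck): in A — A clean, B clean
step 8/8 (Right): in B — A clean, B clean

in B — A clean, B clean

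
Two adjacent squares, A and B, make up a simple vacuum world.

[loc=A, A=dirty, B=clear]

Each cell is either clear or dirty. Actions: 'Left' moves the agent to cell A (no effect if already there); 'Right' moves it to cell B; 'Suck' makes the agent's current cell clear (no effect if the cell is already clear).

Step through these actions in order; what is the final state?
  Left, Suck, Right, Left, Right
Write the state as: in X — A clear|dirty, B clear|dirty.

[1] after Left: in A — A dirty, B clear
[2] after Suck: in A — A clear, B clear
[3] after Right: in B — A clear, B clear
[4] after Left: in A — A clear, B clear
[5] after Right: in B — A clear, B clear

in B — A clear, B clear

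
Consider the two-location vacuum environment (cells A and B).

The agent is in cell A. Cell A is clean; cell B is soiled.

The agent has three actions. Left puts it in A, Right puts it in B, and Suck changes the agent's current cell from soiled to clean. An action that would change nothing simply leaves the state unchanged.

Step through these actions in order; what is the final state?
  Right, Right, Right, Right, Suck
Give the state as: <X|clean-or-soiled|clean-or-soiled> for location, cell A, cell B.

<B|clean|clean>

step 1/5 (Right): <B|clean|soiled>
step 2/5 (Right): <B|clean|soiled>
step 3/5 (Right): <B|clean|soiled>
step 4/5 (Right): <B|clean|soiled>
step 5/5 (Suck): <B|clean|clean>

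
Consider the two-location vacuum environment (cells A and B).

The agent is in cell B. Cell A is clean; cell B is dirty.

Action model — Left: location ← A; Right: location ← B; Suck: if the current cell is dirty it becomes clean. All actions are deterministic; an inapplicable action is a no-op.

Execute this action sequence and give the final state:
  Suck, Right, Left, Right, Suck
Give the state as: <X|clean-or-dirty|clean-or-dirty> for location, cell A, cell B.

<B|clean|clean>

[1] after Suck: <B|clean|clean>
[2] after Right: <B|clean|clean>
[3] after Left: <A|clean|clean>
[4] after Right: <B|clean|clean>
[5] after Suck: <B|clean|clean>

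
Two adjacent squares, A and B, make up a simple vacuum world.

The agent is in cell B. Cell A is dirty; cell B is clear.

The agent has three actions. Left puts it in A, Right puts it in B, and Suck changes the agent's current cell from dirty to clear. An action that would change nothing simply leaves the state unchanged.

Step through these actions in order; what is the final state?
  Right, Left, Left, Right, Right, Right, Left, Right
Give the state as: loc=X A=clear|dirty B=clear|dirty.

loc=B A=dirty B=clear

t=1 Right ⇒ loc=B A=dirty B=clear
t=2 Left ⇒ loc=A A=dirty B=clear
t=3 Left ⇒ loc=A A=dirty B=clear
t=4 Right ⇒ loc=B A=dirty B=clear
t=5 Right ⇒ loc=B A=dirty B=clear
t=6 Right ⇒ loc=B A=dirty B=clear
t=7 Left ⇒ loc=A A=dirty B=clear
t=8 Right ⇒ loc=B A=dirty B=clear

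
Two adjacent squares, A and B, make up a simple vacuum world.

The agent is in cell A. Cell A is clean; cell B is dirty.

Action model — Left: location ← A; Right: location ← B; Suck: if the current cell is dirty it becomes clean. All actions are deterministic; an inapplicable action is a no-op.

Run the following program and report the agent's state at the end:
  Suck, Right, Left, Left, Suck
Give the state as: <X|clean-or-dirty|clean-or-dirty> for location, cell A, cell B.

<A|clean|dirty>

t=1 Suck ⇒ <A|clean|dirty>
t=2 Right ⇒ <B|clean|dirty>
t=3 Left ⇒ <A|clean|dirty>
t=4 Left ⇒ <A|clean|dirty>
t=5 Suck ⇒ <A|clean|dirty>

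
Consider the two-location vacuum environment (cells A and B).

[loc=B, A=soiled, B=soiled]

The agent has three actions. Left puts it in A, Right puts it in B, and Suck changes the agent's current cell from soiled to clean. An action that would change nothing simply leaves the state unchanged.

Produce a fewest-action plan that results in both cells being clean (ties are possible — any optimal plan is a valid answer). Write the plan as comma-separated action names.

Suck, Left, Suck

t=1 Suck ⇒ (B; A:soiled, B:clean)
t=2 Left ⇒ (A; A:soiled, B:clean)
t=3 Suck ⇒ (A; A:clean, B:clean)
min 3: Suck B + move + Suck A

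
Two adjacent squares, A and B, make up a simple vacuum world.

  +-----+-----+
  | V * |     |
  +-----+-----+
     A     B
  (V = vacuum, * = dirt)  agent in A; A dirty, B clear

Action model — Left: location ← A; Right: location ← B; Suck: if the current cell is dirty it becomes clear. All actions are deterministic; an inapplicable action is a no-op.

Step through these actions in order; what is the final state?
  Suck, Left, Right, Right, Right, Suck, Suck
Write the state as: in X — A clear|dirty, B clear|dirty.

in B — A clear, B clear

Suck (#1): in A — A clear, B clear
Left (#2): in A — A clear, B clear
Right (#3): in B — A clear, B clear
Right (#4): in B — A clear, B clear
Right (#5): in B — A clear, B clear
Suck (#6): in B — A clear, B clear
Suck (#7): in B — A clear, B clear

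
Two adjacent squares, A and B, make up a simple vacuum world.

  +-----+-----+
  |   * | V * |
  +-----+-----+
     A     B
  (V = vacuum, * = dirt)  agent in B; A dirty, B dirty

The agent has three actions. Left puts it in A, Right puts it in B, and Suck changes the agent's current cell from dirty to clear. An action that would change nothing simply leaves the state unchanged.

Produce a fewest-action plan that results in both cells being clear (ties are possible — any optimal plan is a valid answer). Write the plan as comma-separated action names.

step 1/3 (Suck): <B|dirty|clear>
step 2/3 (Left): <A|dirty|clear>
step 3/3 (Suck): <A|clear|clear>
min 3: Suck B + move + Suck A

Suck, Left, Suck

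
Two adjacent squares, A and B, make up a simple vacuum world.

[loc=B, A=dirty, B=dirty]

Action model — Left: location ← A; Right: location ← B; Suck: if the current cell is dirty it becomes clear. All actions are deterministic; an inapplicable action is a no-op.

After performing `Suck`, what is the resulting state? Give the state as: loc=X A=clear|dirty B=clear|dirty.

start: loc=B A=dirty B=dirty
Suck (#1): loc=B A=dirty B=clear

loc=B A=dirty B=clear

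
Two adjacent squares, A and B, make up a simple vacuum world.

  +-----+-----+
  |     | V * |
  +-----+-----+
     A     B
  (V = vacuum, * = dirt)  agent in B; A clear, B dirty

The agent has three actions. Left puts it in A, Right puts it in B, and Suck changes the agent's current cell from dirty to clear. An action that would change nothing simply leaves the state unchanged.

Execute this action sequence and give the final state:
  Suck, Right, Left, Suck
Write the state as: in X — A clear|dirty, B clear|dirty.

in A — A clear, B clear

step 1/4 (Suck): in B — A clear, B clear
step 2/4 (Right): in B — A clear, B clear
step 3/4 (Left): in A — A clear, B clear
step 4/4 (Suck): in A — A clear, B clear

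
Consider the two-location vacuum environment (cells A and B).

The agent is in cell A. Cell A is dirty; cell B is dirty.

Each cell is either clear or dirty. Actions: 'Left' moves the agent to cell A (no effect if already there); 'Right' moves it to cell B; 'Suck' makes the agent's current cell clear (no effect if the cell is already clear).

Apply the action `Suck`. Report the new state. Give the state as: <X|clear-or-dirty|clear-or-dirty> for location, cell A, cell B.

<A|clear|dirty>

start: <A|dirty|dirty>
t=1 Suck ⇒ <A|clear|dirty>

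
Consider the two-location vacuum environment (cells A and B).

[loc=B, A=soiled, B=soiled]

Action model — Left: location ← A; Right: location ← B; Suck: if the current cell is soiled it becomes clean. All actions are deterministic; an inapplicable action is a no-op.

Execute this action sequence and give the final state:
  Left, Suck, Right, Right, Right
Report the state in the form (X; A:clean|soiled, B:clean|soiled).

(B; A:clean, B:soiled)

t=1 Left ⇒ (A; A:soiled, B:soiled)
t=2 Suck ⇒ (A; A:clean, B:soiled)
t=3 Right ⇒ (B; A:clean, B:soiled)
t=4 Right ⇒ (B; A:clean, B:soiled)
t=5 Right ⇒ (B; A:clean, B:soiled)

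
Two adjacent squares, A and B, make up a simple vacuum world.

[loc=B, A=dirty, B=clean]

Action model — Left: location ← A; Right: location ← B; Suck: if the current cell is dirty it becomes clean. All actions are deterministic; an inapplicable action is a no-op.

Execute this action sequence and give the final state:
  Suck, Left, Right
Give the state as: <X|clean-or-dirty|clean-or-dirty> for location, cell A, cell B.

t=1 Suck ⇒ <B|dirty|clean>
t=2 Left ⇒ <A|dirty|clean>
t=3 Right ⇒ <B|dirty|clean>

<B|dirty|clean>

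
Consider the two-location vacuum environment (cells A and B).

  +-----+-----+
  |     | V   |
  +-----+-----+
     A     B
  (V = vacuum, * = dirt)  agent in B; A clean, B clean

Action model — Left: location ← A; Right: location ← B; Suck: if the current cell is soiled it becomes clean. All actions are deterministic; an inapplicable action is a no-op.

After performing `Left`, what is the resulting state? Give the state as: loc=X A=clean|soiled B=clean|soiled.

loc=A A=clean B=clean

start: loc=B A=clean B=clean
1) do Left; now loc=A A=clean B=clean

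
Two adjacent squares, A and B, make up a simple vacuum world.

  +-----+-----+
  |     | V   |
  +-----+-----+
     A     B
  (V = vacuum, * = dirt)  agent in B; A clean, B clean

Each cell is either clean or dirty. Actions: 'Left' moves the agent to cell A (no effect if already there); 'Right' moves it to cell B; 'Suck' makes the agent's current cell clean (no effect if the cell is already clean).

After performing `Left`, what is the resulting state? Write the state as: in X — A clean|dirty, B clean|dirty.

in A — A clean, B clean

start: in B — A clean, B clean
step 1/1 (Left): in A — A clean, B clean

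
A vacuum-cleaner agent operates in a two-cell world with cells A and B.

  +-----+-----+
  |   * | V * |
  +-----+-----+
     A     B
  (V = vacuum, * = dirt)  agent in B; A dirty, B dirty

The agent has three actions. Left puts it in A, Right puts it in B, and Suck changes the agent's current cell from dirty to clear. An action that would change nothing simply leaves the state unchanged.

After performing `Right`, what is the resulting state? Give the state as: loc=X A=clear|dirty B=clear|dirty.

start: loc=B A=dirty B=dirty
1) do Right; now loc=B A=dirty B=dirty

loc=B A=dirty B=dirty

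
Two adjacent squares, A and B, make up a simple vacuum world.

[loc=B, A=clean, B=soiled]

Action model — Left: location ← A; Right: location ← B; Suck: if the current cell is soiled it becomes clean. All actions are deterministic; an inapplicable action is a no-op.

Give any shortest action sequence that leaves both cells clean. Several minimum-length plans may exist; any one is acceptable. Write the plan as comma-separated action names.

Suck

t=1 Suck ⇒ (B; A:clean, B:clean)
min 1: B is soiled, one Suck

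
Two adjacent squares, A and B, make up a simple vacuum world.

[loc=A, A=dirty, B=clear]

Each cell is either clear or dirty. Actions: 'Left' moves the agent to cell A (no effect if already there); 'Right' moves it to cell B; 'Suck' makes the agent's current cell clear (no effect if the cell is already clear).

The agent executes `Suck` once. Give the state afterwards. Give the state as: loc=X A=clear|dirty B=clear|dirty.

loc=A A=clear B=clear

start: loc=A A=dirty B=clear
1. Suck → loc=A A=clear B=clear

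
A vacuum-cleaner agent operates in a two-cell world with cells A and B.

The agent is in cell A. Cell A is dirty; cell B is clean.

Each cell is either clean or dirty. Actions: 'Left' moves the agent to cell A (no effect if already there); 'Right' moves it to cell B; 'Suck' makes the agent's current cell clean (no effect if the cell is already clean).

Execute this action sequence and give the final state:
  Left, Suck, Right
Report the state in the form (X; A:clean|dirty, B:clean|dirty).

(B; A:clean, B:clean)

step 1/3 (Left): (A; A:dirty, B:clean)
step 2/3 (Suck): (A; A:clean, B:clean)
step 3/3 (Right): (B; A:clean, B:clean)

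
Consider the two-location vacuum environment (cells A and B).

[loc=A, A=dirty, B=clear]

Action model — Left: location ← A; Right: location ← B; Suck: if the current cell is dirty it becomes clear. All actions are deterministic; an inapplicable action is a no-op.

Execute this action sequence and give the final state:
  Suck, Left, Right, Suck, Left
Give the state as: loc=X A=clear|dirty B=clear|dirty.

[1] after Suck: loc=A A=clear B=clear
[2] after Left: loc=A A=clear B=clear
[3] after Right: loc=B A=clear B=clear
[4] after Suck: loc=B A=clear B=clear
[5] after Left: loc=A A=clear B=clear

loc=A A=clear B=clear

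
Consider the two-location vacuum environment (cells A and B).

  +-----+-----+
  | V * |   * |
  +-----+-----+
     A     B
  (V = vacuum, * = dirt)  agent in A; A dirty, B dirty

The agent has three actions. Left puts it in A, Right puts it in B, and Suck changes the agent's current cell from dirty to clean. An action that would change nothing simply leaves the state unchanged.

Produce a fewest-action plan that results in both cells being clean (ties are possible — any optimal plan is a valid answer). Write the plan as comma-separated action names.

Suck, Right, Suck

1) do Suck; now loc=A A=clean B=dirty
2) do Right; now loc=B A=clean B=dirty
3) do Suck; now loc=B A=clean B=clean
min 3: Suck A + move + Suck B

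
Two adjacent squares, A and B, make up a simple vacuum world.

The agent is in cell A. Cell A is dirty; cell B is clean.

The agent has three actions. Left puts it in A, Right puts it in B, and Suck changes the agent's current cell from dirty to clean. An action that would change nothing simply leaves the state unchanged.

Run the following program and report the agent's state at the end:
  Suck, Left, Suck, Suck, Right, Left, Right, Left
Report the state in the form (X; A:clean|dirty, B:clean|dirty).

(A; A:clean, B:clean)

1) do Suck; now (A; A:clean, B:clean)
2) do Left; now (A; A:clean, B:clean)
3) do Suck; now (A; A:clean, B:clean)
4) do Suck; now (A; A:clean, B:clean)
5) do Right; now (B; A:clean, B:clean)
6) do Left; now (A; A:clean, B:clean)
7) do Right; now (B; A:clean, B:clean)
8) do Left; now (A; A:clean, B:clean)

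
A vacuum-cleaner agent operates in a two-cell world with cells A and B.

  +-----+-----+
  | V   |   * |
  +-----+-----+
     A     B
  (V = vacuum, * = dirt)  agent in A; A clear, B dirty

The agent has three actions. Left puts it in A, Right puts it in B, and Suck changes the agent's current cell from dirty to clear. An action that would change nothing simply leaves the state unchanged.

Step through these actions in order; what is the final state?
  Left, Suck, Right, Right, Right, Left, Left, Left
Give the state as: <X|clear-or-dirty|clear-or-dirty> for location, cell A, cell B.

<A|clear|dirty>

step 1/8 (Left): <A|clear|dirty>
step 2/8 (Suck): <A|clear|dirty>
step 3/8 (Right): <B|clear|dirty>
step 4/8 (Right): <B|clear|dirty>
step 5/8 (Right): <B|clear|dirty>
step 6/8 (Left): <A|clear|dirty>
step 7/8 (Left): <A|clear|dirty>
step 8/8 (Left): <A|clear|dirty>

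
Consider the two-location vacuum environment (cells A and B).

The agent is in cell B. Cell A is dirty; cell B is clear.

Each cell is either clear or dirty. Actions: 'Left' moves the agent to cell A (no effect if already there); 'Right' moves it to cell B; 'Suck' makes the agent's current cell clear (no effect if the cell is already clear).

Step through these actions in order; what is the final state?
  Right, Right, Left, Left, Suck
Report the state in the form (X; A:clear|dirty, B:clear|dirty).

(A; A:clear, B:clear)

t=1 Right ⇒ (B; A:dirty, B:clear)
t=2 Right ⇒ (B; A:dirty, B:clear)
t=3 Left ⇒ (A; A:dirty, B:clear)
t=4 Left ⇒ (A; A:dirty, B:clear)
t=5 Suck ⇒ (A; A:clear, B:clear)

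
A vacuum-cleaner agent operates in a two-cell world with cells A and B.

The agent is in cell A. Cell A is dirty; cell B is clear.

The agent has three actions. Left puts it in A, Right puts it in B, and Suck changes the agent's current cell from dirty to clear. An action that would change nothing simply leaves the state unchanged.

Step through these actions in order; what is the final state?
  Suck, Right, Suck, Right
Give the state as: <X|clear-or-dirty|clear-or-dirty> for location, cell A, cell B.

<B|clear|clear>

1) do Suck; now <A|clear|clear>
2) do Right; now <B|clear|clear>
3) do Suck; now <B|clear|clear>
4) do Right; now <B|clear|clear>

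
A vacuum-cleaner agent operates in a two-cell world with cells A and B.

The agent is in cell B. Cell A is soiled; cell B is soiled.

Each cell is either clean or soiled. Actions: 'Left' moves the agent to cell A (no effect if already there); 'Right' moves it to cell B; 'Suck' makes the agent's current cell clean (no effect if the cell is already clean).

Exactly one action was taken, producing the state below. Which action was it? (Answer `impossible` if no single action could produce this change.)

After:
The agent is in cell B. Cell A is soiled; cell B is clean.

Suck

try  Left: <A|soiled|soiled>
try Right: <B|soiled|soiled>
try  Suck: <B|soiled|clean>  ← match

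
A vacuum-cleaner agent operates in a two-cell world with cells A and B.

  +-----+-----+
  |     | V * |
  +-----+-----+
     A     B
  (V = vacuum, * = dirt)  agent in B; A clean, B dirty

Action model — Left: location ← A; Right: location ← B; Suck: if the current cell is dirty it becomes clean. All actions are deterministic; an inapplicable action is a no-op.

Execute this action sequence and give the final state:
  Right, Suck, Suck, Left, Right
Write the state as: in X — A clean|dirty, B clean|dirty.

Right (#1): in B — A clean, B dirty
Suck (#2): in B — A clean, B clean
Suck (#3): in B — A clean, B clean
Left (#4): in A — A clean, B clean
Right (#5): in B — A clean, B clean

in B — A clean, B clean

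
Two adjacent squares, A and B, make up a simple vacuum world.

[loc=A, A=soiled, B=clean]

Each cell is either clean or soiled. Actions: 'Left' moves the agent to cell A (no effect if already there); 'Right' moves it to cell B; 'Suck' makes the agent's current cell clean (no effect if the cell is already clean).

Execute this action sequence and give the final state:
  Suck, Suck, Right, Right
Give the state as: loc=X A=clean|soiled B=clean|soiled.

t=1 Suck ⇒ loc=A A=clean B=clean
t=2 Suck ⇒ loc=A A=clean B=clean
t=3 Right ⇒ loc=B A=clean B=clean
t=4 Right ⇒ loc=B A=clean B=clean

loc=B A=clean B=clean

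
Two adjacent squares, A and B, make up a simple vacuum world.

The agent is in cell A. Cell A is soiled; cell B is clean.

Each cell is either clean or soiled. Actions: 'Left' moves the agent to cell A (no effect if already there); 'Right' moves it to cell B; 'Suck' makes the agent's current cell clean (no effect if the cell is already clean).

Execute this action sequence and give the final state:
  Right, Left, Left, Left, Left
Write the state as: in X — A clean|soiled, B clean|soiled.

in A — A soiled, B clean

Right (#1): in B — A soiled, B clean
Left (#2): in A — A soiled, B clean
Left (#3): in A — A soiled, B clean
Left (#4): in A — A soiled, B clean
Left (#5): in A — A soiled, B clean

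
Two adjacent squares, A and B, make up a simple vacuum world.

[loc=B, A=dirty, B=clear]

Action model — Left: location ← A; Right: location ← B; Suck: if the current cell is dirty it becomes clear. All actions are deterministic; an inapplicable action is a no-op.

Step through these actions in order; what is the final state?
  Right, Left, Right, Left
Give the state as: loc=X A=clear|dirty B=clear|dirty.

loc=A A=dirty B=clear

[1] after Right: loc=B A=dirty B=clear
[2] after Left: loc=A A=dirty B=clear
[3] after Right: loc=B A=dirty B=clear
[4] after Left: loc=A A=dirty B=clear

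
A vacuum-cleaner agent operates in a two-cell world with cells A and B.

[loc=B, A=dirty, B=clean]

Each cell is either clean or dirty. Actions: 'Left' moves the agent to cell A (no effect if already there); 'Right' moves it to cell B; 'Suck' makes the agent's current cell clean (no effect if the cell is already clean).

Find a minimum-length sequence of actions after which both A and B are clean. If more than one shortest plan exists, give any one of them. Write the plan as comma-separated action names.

Left, Suck

[1] after Left: (A; A:dirty, B:clean)
[2] after Suck: (A; A:clean, B:clean)
min 2: go A then Suck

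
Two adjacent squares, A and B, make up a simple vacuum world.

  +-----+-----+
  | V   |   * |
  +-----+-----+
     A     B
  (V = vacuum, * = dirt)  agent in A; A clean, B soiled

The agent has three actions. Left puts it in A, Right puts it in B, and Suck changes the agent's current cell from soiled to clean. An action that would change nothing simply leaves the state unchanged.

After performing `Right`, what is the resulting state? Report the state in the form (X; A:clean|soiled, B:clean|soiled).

start: (A; A:clean, B:soiled)
step 1/1 (Right): (B; A:clean, B:soiled)

(B; A:clean, B:soiled)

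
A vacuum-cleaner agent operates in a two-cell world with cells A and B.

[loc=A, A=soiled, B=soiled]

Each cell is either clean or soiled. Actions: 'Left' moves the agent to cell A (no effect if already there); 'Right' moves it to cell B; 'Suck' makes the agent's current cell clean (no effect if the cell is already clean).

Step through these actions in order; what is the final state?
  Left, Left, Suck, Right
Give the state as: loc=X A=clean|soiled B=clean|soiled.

loc=B A=clean B=soiled

Left (#1): loc=A A=soiled B=soiled
Left (#2): loc=A A=soiled B=soiled
Suck (#3): loc=A A=clean B=soiled
Right (#4): loc=B A=clean B=soiled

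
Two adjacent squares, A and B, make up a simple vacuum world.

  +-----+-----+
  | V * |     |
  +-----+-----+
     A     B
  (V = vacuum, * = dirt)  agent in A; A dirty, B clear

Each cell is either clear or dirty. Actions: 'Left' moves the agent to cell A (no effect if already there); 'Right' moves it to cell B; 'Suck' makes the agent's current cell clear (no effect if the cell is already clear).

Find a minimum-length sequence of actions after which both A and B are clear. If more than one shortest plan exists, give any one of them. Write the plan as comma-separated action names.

Suck (#1): <A|clear|clear>
min 1: A is dirty, one Suck

Suck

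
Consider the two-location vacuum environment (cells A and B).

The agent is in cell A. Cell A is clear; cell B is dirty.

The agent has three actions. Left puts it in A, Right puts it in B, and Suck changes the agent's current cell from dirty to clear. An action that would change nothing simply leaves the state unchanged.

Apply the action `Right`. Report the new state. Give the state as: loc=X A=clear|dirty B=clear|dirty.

start: loc=A A=clear B=dirty
Right (#1): loc=B A=clear B=dirty

loc=B A=clear B=dirty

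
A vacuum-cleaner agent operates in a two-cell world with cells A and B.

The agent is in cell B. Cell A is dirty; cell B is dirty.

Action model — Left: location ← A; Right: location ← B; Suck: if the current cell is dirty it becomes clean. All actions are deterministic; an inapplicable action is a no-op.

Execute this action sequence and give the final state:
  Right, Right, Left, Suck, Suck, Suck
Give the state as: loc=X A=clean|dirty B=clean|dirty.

loc=A A=clean B=dirty

[1] after Right: loc=B A=dirty B=dirty
[2] after Right: loc=B A=dirty B=dirty
[3] after Left: loc=A A=dirty B=dirty
[4] after Suck: loc=A A=clean B=dirty
[5] after Suck: loc=A A=clean B=dirty
[6] after Suck: loc=A A=clean B=dirty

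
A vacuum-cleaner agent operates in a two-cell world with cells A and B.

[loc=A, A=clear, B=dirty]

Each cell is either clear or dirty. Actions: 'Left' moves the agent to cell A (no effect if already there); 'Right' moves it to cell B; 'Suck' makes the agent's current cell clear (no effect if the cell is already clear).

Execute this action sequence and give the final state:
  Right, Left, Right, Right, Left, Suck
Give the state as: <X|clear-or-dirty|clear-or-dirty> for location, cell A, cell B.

[1] after Right: <B|clear|dirty>
[2] after Left: <A|clear|dirty>
[3] after Right: <B|clear|dirty>
[4] after Right: <B|clear|dirty>
[5] after Left: <A|clear|dirty>
[6] after Suck: <A|clear|dirty>

<A|clear|dirty>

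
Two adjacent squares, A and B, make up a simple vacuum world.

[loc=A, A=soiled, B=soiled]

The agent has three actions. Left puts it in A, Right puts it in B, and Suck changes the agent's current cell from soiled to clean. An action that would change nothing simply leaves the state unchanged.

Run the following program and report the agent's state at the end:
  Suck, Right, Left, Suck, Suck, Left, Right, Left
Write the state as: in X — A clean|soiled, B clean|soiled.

step 1/8 (Suck): in A — A clean, B soiled
step 2/8 (Right): in B — A clean, B soiled
step 3/8 (Left): in A — A clean, B soiled
step 4/8 (Suck): in A — A clean, B soiled
step 5/8 (Suck): in A — A clean, B soiled
step 6/8 (Left): in A — A clean, B soiled
step 7/8 (Right): in B — A clean, B soiled
step 8/8 (Left): in A — A clean, B soiled

in A — A clean, B soiled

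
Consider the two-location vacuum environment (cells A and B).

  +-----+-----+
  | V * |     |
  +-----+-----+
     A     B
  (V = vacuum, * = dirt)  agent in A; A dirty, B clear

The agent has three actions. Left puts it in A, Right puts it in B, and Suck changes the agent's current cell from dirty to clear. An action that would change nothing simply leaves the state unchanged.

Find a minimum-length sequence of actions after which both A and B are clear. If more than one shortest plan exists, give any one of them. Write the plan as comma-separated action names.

[1] after Suck: <A|clear|clear>
min 1: A is dirty, one Suck

Suck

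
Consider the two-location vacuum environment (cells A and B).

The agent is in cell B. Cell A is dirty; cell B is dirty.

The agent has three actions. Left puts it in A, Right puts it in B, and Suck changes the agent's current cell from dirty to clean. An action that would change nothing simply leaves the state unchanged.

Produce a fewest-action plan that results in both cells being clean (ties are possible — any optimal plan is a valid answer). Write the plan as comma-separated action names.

Suck, Left, Suck

Suck (#1): (B; A:dirty, B:clean)
Left (#2): (A; A:dirty, B:clean)
Suck (#3): (A; A:clean, B:clean)
min 3: Suck B + move + Suck A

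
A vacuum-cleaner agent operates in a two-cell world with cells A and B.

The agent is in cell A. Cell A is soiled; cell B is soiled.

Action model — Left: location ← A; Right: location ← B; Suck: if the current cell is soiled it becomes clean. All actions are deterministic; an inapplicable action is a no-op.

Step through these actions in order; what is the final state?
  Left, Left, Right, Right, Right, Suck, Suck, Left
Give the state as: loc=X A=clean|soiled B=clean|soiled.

step 1/8 (Left): loc=A A=soiled B=soiled
step 2/8 (Left): loc=A A=soiled B=soiled
step 3/8 (Right): loc=B A=soiled B=soiled
step 4/8 (Right): loc=B A=soiled B=soiled
step 5/8 (Right): loc=B A=soiled B=soiled
step 6/8 (Suck): loc=B A=soiled B=clean
step 7/8 (Suck): loc=B A=soiled B=clean
step 8/8 (Left): loc=A A=soiled B=clean

loc=A A=soiled B=clean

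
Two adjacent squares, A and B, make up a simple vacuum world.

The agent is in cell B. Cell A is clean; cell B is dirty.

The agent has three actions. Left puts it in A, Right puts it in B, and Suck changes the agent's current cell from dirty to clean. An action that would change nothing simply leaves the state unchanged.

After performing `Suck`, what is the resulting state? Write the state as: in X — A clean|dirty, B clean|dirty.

start: in B — A clean, B dirty
Suck (#1): in B — A clean, B clean

in B — A clean, B clean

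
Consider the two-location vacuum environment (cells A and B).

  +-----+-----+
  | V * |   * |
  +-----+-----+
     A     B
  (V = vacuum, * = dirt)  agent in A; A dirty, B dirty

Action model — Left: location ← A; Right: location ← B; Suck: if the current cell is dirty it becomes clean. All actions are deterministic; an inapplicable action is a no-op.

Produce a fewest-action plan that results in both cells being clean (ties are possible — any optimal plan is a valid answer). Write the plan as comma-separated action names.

t=1 Suck ⇒ in A — A clean, B dirty
t=2 Right ⇒ in B — A clean, B dirty
t=3 Suck ⇒ in B — A clean, B clean
min 3: Suck A + move + Suck B

Suck, Right, Suck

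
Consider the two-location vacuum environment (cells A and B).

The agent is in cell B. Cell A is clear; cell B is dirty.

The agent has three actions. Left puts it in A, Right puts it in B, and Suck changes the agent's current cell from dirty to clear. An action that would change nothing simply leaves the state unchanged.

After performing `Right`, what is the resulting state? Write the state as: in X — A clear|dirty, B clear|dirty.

in B — A clear, B dirty

start: in B — A clear, B dirty
1) do Right; now in B — A clear, B dirty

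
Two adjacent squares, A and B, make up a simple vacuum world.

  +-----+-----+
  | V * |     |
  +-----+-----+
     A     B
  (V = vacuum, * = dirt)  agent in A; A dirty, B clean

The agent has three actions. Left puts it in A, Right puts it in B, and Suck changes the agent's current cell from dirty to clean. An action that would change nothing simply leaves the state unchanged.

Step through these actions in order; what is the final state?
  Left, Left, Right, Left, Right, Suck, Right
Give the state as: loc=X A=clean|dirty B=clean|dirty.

loc=B A=dirty B=clean

1) do Left; now loc=A A=dirty B=clean
2) do Left; now loc=A A=dirty B=clean
3) do Right; now loc=B A=dirty B=clean
4) do Left; now loc=A A=dirty B=clean
5) do Right; now loc=B A=dirty B=clean
6) do Suck; now loc=B A=dirty B=clean
7) do Right; now loc=B A=dirty B=clean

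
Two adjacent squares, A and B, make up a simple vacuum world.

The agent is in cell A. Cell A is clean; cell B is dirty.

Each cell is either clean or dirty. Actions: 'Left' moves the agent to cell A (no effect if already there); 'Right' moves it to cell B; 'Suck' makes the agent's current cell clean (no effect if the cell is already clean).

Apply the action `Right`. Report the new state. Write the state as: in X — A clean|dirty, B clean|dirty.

in B — A clean, B dirty

start: in A — A clean, B dirty
1) do Right; now in B — A clean, B dirty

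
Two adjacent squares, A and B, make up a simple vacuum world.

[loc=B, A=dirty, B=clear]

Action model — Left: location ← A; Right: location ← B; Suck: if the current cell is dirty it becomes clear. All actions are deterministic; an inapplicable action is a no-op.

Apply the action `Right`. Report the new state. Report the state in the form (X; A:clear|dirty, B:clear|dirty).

start: (B; A:dirty, B:clear)
1) do Right; now (B; A:dirty, B:clear)

(B; A:dirty, B:clear)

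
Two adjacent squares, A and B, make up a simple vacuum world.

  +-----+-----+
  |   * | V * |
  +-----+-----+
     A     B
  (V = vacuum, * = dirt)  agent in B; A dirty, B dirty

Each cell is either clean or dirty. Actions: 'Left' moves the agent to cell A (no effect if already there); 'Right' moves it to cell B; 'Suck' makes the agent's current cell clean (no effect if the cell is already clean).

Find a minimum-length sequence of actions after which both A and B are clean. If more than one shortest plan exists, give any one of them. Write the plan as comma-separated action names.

Suck, Left, Suck

1. Suck → loc=B A=dirty B=clean
2. Left → loc=A A=dirty B=clean
3. Suck → loc=A A=clean B=clean
min 3: Suck B + move + Suck A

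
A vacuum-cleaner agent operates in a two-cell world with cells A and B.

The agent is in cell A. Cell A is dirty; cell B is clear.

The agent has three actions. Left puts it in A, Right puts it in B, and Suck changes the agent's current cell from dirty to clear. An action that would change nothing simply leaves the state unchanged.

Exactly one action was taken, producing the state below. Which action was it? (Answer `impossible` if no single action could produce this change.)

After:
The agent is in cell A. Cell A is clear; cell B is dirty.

try  Left: in A — A dirty, B clear
try Right: in B — A dirty, B clear
try  Suck: in A — A clear, B clear
no single action produces the after-state

impossible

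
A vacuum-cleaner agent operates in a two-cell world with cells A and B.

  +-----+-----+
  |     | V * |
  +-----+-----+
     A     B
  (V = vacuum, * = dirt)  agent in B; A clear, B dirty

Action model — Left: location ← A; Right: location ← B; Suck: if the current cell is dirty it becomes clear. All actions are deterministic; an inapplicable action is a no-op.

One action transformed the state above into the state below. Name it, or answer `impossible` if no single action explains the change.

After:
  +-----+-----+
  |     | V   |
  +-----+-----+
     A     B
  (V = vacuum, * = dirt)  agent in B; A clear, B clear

Suck

try  Left: (A; A:clear, B:dirty)
try Right: (B; A:clear, B:dirty)
try  Suck: (B; A:clear, B:clear)  ← match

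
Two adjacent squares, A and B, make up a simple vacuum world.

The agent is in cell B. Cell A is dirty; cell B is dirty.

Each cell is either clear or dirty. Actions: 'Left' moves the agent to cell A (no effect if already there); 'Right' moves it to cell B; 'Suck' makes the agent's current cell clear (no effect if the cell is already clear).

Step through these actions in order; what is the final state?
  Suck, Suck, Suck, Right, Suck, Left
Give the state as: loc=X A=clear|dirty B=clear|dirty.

t=1 Suck ⇒ loc=B A=dirty B=clear
t=2 Suck ⇒ loc=B A=dirty B=clear
t=3 Suck ⇒ loc=B A=dirty B=clear
t=4 Right ⇒ loc=B A=dirty B=clear
t=5 Suck ⇒ loc=B A=dirty B=clear
t=6 Left ⇒ loc=A A=dirty B=clear

loc=A A=dirty B=clear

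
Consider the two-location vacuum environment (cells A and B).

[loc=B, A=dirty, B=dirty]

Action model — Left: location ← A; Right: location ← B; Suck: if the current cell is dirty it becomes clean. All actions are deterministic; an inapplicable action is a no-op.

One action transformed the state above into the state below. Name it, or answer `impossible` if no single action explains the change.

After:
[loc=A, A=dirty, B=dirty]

try  Left: <A|dirty|dirty>  ← match
try Right: <B|dirty|dirty>
try  Suck: <B|dirty|clean>

Left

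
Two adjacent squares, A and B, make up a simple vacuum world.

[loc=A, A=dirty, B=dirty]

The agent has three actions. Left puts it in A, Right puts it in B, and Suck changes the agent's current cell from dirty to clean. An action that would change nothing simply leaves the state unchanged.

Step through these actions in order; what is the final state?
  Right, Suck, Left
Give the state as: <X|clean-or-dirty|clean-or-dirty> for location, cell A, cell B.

<A|dirty|clean>

[1] after Right: <B|dirty|dirty>
[2] after Suck: <B|dirty|clean>
[3] after Left: <A|dirty|clean>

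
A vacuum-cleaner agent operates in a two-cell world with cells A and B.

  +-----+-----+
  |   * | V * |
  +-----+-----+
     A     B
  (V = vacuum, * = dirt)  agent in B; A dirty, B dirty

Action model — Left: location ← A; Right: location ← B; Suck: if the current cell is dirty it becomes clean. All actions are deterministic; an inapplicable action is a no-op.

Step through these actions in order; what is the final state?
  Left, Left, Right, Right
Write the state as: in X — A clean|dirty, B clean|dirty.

Left (#1): in A — A dirty, B dirty
Left (#2): in A — A dirty, B dirty
Right (#3): in B — A dirty, B dirty
Right (#4): in B — A dirty, B dirty

in B — A dirty, B dirty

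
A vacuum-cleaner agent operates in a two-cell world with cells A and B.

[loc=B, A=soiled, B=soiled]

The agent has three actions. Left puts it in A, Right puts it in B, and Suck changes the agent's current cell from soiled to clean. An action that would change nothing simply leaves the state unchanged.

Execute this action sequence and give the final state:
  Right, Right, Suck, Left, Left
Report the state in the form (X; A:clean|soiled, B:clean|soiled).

(A; A:soiled, B:clean)

Right (#1): (B; A:soiled, B:soiled)
Right (#2): (B; A:soiled, B:soiled)
Suck (#3): (B; A:soiled, B:clean)
Left (#4): (A; A:soiled, B:clean)
Left (#5): (A; A:soiled, B:clean)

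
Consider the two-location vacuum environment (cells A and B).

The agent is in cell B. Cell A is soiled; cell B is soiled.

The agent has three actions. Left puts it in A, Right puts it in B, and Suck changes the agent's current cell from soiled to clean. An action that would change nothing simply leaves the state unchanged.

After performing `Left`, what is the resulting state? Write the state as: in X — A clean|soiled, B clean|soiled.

start: in B — A soiled, B soiled
1) do Left; now in A — A soiled, B soiled

in A — A soiled, B soiled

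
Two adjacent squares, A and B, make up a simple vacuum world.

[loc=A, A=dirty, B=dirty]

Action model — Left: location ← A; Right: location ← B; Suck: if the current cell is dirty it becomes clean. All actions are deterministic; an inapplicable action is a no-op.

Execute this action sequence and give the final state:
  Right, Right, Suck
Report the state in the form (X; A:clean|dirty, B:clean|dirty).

(B; A:dirty, B:clean)

t=1 Right ⇒ (B; A:dirty, B:dirty)
t=2 Right ⇒ (B; A:dirty, B:dirty)
t=3 Suck ⇒ (B; A:dirty, B:clean)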